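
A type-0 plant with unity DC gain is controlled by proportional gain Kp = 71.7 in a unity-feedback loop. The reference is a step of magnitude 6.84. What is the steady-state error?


e_ss = R/(1 + Kp) = 6.84/(1 + 71.7) = 6.84/72.7000 = 0.0941

0.0941


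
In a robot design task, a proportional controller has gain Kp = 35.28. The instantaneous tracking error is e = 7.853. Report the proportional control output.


u_P = Kp * e = 35.28 * 7.853 = 277.0538

277.0538


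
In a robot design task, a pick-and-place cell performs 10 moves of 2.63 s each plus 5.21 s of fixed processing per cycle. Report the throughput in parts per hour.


T_cycle = 10*2.63 + 5.21 = 31.5100 s
rate = 3600/T = 114.2494

114.2494 parts/hour


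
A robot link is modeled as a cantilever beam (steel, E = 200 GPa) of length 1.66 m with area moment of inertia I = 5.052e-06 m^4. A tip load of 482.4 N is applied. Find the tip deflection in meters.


delta = F*L^3/(3*E*I) = 482.4*1.66^3/(3*2.000e+11*5.052e-06)
      = 2206.6403904/3031200 = 7.2798e-04

7.2798e-04 m


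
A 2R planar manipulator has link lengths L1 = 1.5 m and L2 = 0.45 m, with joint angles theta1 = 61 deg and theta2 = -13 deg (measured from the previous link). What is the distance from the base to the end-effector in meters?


x = L1*cos(th1) + L2*cos(th1+th2) = 1.028323
y = L1*sin(th1) + L2*sin(th1+th2) = 1.646345
d = sqrt(x^2 + y^2) = sqrt(1.057448 + 2.710452) = 1.9411

1.9411 m


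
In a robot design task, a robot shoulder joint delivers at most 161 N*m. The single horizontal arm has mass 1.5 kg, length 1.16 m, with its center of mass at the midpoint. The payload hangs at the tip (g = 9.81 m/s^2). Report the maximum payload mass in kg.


tau_arm = m_arm*g*(L/2) = 1.5*9.81*1.16/2 = 8.5347 N*m
tau_payload = tau_max - tau_arm = 161 - 8.5347 = 152.4653
m_payload = tau_payload / (g*L) = 152.4653 / (9.81*1.16) = 13.3981

13.3981 kg


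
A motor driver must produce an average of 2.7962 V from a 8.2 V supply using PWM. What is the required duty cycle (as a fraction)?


D = V_avg/V_supply = 2.7962/8.2 = 0.3410

0.3410


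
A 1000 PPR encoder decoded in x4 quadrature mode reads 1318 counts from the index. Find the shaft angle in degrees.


angle = counts * 360 / (PPR*4) = 1318 * 360 / 4000 = 118.6200

118.6200 degrees


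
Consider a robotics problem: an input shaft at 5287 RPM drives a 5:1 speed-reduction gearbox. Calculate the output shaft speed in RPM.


omega_out = omega_in / N = 5287 / 5 = 1057.4000

1057.4000 RPM


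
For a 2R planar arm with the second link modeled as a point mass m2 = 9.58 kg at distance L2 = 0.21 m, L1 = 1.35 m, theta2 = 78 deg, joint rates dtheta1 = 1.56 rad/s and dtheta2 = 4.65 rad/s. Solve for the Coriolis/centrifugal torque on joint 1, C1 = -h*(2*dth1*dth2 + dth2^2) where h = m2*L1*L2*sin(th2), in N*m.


h = m2*L1*L2*sin(th2) = 9.58*1.35*0.21*sin(78 deg) = 2.656580
C1 = -h*(2*1.56*4.65 + 4.65^2) = -2.656580*36.1305 = -95.9836

-95.9836 N*m


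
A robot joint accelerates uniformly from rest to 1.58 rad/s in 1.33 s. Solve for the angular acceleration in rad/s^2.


alpha = delta_omega / t = 1.58 / 1.33 = 1.1880

1.1880 rad/s^2


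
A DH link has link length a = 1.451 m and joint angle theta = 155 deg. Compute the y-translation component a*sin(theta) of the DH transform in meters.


a*sin(theta) = 1.451*sin(155 deg) = 0.6132

0.6132 m


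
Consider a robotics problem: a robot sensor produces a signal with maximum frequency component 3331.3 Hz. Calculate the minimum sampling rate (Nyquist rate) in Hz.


f_s,min = 2*f_max = 2*3331.3 = 6662.6000

6662.6000 Hz


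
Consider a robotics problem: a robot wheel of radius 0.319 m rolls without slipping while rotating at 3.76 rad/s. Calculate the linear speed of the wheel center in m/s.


v = omega * r = 3.76 * 0.319 = 1.1994

1.1994 m/s


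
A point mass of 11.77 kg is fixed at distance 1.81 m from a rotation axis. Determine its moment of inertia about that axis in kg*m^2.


I = m*r^2 = 11.77*1.81^2 = 38.5597

38.5597 kg*m^2


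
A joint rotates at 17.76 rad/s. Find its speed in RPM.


RPM = 17.76 * 60/(2*pi) = 169.5955

169.5955 RPM


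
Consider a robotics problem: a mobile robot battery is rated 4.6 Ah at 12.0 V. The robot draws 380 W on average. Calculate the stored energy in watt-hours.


E = capacity * V = 4.6*12.0 = 55.2000

55.2000 Wh


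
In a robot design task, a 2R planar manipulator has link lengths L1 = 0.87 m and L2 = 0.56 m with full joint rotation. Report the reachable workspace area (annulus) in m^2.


r_max = L1 + L2 = 1.4300, r_min = |L1 - L2| = 0.3100
A = pi*(r_max^2 - r_min^2) = pi*(2.0449 - 0.0961) = 6.1223

6.1223 m^2


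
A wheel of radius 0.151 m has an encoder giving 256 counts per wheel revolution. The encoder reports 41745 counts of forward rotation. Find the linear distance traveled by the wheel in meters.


revs = 41745/256 = 163.066406
d = revs * 2*pi*r = 163.066406 * 2*pi*0.151 = 154.7110

154.7110 m


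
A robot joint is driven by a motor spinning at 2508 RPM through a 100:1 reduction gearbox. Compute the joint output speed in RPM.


omega_joint = omega_motor / N = 2508 / 100 = 25.0800

25.0800 RPM


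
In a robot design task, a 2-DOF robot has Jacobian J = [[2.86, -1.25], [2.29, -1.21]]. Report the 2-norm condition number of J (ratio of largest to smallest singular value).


JJ^T eigenvalues: trace(JJ^T) = 16.4503, det(JJ^T) = det(J)^2 = 0.35772361
s_max^2 = (16.4503 + sqrt(269.18147565))/2 = 16.42852546
s_min^2 = (16.4503 - sqrt(269.18147565))/2 = 0.02177454
kappa = s_max/s_min = sqrt(16.42852546/0.02177454) = 27.4679

27.4679


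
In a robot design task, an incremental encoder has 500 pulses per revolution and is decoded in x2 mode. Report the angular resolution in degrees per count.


resolution = 360 / (PPR * 2) = 360 / 1000 = 0.3600

0.3600 degrees


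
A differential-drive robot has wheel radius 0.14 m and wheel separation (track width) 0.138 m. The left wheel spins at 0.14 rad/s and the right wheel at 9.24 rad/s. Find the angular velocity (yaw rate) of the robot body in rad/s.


omega = r*(wR - wL)/L = 0.14*(9.24 - (0.14))/0.138 = 9.2319

9.2319 rad/s


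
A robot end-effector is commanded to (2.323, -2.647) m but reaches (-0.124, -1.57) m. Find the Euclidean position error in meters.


dx = -0.124 - (2.323) = -2.4470, dy = -1.57 - (-2.647) = 1.0770
err = sqrt(5.987809 + 1.159929) = 2.6735

2.6735 m


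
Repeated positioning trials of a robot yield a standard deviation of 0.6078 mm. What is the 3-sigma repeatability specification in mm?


repeatability = 3*sigma = 3*0.6078 = 1.8234

1.8234 mm


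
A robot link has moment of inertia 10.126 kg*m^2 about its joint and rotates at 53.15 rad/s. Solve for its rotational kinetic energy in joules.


KE = (1/2)*I*omega^2 = 0.5*10.126*53.15^2 = 14302.5826

14302.5826 J


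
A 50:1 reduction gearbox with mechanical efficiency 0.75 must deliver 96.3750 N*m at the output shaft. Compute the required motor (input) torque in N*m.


tau_in = tau_out / (N * eta) = 96.3750 / (50 * 0.75) = 2.5700

2.5700 N*m


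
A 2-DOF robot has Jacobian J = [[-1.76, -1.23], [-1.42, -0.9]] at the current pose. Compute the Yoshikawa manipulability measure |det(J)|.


det(J) = -1.76*-0.9 - (-1.23)*(-1.42) = -0.1626
|det(J)| = 0.1626

0.1626


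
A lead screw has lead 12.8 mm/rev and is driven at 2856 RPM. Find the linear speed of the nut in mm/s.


v = lead * (RPM/60) = 12.8*2856/60 = 609.2800

609.2800 mm/s


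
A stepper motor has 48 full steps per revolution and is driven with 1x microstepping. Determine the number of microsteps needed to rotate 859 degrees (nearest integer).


step_size = 360/(48*1) = 360/48 = 7.500000 deg
n = 859/(360/48) = 859*48/360 = 114.5333 -> 115

115 steps


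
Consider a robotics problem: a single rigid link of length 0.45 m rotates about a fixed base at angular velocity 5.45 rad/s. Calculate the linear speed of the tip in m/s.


v = L*omega = 0.45 * 5.45 = 2.4525

2.4525 m/s


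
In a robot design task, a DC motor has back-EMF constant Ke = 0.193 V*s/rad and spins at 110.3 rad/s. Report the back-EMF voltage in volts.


V_emf = Ke * omega = 0.193*110.3 = 21.2879

21.2879 V


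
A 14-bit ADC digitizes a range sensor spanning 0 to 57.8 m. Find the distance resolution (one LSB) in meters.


res = range / 2^n = 57.8/2^14 = 57.8/16384 = 0.0035

0.0035 m


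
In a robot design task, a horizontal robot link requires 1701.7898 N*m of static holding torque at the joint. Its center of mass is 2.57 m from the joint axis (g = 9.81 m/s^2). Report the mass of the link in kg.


m = tau / (g*L) = 1701.7898 / (9.81 * 2.57) = 67.5000

67.5000 kg


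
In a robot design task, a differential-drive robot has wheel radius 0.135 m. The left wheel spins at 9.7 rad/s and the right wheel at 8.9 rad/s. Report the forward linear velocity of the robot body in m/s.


v = r*(wR + wL)/2 = 0.135*(8.9 + 9.7)/2 = 1.2555

1.2555 m/s


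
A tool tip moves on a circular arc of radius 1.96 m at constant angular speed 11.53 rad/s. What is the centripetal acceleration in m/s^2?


a_c = omega^2 * r = 11.53^2 * 1.96 = 260.5642

260.5642 m/s^2


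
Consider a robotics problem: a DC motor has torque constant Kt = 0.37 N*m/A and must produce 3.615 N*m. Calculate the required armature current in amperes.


I = tau / Kt = 3.615/0.37 = 9.7703

9.7703 A


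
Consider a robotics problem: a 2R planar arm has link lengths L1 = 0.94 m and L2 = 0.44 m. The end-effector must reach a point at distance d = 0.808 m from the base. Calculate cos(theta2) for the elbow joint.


cos(th2) = (d^2 - L1^2 - L2^2)/(2*L1*L2) = (0.808^2 - 0.94^2 - 0.44^2)/(2*0.94*0.44) = -0.5130

-0.5130


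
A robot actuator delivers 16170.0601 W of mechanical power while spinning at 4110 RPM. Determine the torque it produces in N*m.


omega = 4110 * 2*pi/60 = 430.398194 rad/s
tau = P / omega = 16170.0601 / 430.398194 = 37.5700

37.5700 N*m


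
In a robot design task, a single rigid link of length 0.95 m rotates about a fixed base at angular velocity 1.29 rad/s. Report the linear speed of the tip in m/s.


v = L*omega = 0.95 * 1.29 = 1.2255

1.2255 m/s


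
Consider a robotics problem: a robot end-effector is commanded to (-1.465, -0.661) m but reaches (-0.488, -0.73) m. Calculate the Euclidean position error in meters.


dx = -0.488 - (-1.465) = 0.9770, dy = -0.73 - (-0.661) = -0.0690
err = sqrt(0.954529 + 0.004761) = 0.9794

0.9794 m


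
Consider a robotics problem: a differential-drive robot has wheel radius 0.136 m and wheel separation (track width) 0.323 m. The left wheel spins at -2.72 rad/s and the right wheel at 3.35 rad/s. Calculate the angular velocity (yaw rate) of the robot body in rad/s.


omega = r*(wR - wL)/L = 0.136*(3.35 - (-2.72))/0.323 = 2.5558

2.5558 rad/s


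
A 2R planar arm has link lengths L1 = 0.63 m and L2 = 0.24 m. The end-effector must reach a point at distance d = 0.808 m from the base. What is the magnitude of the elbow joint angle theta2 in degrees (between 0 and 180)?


cos(th2) = (d^2 - L1^2 - L2^2)/(2*L1*L2) = (0.808^2 - 0.63^2 - 0.24^2)/(2*0.63*0.24) = 0.65596561
th2 = acos(0.65596561) = 49.0071 deg

49.0071 degrees


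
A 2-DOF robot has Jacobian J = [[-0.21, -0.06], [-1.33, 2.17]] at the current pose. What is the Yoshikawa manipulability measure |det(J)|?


det(J) = -0.21*2.17 - (-0.06)*(-1.33) = -0.5355
|det(J)| = 0.5355

0.5355


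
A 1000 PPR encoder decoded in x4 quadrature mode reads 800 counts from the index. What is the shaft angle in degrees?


angle = counts * 360 / (PPR*4) = 800 * 360 / 4000 = 72.0000

72.0000 degrees


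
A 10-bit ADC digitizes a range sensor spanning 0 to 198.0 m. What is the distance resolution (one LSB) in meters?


res = range / 2^n = 198.0/2^10 = 198.0/1024 = 0.1934

0.1934 m


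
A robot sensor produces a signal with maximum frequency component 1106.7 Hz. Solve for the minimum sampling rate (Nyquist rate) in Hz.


f_s,min = 2*f_max = 2*1106.7 = 2213.4000

2213.4000 Hz


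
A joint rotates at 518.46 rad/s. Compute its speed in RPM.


RPM = 518.46 * 60/(2*pi) = 4950.9283

4950.9283 RPM


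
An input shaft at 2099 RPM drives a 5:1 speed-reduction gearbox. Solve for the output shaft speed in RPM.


omega_out = omega_in / N = 2099 / 5 = 419.8000

419.8000 RPM


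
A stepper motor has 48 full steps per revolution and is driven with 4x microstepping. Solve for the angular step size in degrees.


step = 360/(48*4) = 360/192 = 1.8750

1.8750 degrees


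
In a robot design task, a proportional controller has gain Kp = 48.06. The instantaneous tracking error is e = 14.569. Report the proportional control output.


u_P = Kp * e = 48.06 * 14.569 = 700.1861

700.1861


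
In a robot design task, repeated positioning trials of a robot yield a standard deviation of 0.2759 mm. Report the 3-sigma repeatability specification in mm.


repeatability = 3*sigma = 3*0.2759 = 0.8277

0.8277 mm


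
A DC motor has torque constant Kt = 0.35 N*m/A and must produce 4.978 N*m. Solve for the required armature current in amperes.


I = tau / Kt = 4.978/0.35 = 14.2229

14.2229 A


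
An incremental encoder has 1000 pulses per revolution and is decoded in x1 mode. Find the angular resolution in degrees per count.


resolution = 360 / (PPR * 1) = 360 / 1000 = 0.3600

0.3600 degrees


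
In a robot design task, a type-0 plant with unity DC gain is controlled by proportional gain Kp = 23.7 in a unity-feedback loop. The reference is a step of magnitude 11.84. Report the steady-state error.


e_ss = R/(1 + Kp) = 11.84/(1 + 23.7) = 11.84/24.7000 = 0.4794

0.4794


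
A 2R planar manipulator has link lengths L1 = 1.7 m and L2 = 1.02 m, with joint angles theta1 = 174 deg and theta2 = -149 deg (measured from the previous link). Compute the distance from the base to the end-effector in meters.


x = L1*cos(th1) + L2*cos(th1+th2) = -0.766253
y = L1*sin(th1) + L2*sin(th1+th2) = 0.608769
d = sqrt(x^2 + y^2) = sqrt(0.587144 + 0.370600) = 0.9786

0.9786 m


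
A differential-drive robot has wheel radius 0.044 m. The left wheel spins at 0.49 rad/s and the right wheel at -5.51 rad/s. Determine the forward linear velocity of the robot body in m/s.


v = r*(wR + wL)/2 = 0.044*(-5.51 + 0.49)/2 = -0.1104

-0.1104 m/s


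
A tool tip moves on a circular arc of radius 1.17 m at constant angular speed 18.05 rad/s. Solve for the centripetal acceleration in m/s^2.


a_c = omega^2 * r = 18.05^2 * 1.17 = 381.1889

381.1889 m/s^2


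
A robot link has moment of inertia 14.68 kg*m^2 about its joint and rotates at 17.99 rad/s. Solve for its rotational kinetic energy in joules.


KE = (1/2)*I*omega^2 = 0.5*14.68*17.99^2 = 2375.5183

2375.5183 J


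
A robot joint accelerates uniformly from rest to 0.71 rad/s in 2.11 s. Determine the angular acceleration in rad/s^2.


alpha = delta_omega / t = 0.71 / 2.11 = 0.3365

0.3365 rad/s^2


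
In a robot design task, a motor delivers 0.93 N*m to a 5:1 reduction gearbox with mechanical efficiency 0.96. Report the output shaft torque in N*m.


tau_out = tau_in * N * eta = 0.93 * 5 * 0.96 = 4.4640

4.4640 N*m


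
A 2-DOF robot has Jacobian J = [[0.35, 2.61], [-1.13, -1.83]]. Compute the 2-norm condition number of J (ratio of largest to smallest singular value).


JJ^T eigenvalues: trace(JJ^T) = 11.5604, det(JJ^T) = det(J)^2 = 5.33055744
s_max^2 = (11.5604 + sqrt(112.32061840))/2 = 11.07927111
s_min^2 = (11.5604 - sqrt(112.32061840))/2 = 0.48112889
kappa = s_max/s_min = sqrt(11.07927111/0.48112889) = 4.7987

4.7987


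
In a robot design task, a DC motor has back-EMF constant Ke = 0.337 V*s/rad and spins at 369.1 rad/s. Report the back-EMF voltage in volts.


V_emf = Ke * omega = 0.337*369.1 = 124.3867

124.3867 V


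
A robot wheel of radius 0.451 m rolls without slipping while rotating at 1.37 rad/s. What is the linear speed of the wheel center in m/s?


v = omega * r = 1.37 * 0.451 = 0.6179

0.6179 m/s


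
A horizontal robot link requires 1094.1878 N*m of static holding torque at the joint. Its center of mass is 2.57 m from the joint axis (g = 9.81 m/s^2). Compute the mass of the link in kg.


m = tau / (g*L) = 1094.1878 / (9.81 * 2.57) = 43.4000

43.4000 kg


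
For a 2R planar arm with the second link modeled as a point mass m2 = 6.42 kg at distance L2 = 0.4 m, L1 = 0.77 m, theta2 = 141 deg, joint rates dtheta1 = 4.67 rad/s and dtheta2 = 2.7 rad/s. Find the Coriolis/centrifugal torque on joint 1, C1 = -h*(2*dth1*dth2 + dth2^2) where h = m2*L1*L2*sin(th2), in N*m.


h = m2*L1*L2*sin(th2) = 6.42*0.77*0.4*sin(141 deg) = 1.244393
C1 = -h*(2*4.67*2.7 + 2.7^2) = -1.244393*32.5080 = -40.4527

-40.4527 N*m


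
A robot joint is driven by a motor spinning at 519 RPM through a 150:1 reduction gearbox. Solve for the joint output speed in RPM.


omega_joint = omega_motor / N = 519 / 150 = 3.4600

3.4600 RPM


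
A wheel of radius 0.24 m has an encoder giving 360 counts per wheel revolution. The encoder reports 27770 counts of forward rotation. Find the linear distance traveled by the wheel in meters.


revs = 27770/360 = 77.138889
d = revs * 2*pi*r = 77.138889 * 2*pi*0.24 = 116.3227

116.3227 m


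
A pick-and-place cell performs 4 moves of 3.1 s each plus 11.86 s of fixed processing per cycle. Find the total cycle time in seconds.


T = 4*3.1 + 11.86 = 24.2600

24.2600 s


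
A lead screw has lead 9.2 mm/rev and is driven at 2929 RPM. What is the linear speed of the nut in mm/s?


v = lead * (RPM/60) = 9.2*2929/60 = 449.1133

449.1133 mm/s


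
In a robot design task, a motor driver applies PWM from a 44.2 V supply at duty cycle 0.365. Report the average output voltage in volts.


V_avg = V_supply * D = 44.2*0.365 = 16.1330

16.1330 V


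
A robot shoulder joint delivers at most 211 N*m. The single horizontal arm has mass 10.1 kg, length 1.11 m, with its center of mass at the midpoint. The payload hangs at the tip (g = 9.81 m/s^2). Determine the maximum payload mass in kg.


tau_arm = m_arm*g*(L/2) = 10.1*9.81*1.11/2 = 54.9900 N*m
tau_payload = tau_max - tau_arm = 211 - 54.9900 = 156.0100
m_payload = tau_payload / (g*L) = 156.0100 / (9.81*1.11) = 14.3272

14.3272 kg


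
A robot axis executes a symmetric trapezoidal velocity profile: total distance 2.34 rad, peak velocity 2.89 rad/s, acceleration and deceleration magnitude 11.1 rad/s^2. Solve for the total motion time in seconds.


t_acc = v/a = 2.89/11.1 = 0.260360 s
d_acc = v^2/(2a) = 0.376221 rad (each ramp)
d_cruise = 2.34 - 2*0.376221 = 1.587558 rad
t_cruise = 1.587558/2.89 = 0.549328 s
t_total = 2*0.260360 + 0.549328 = 1.0700

1.0700 s


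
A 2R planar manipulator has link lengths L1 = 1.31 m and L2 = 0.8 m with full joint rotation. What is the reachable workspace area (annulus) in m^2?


r_max = L1 + L2 = 2.1100, r_min = |L1 - L2| = 0.5100
A = pi*(r_max^2 - r_min^2) = pi*(4.4521 - 0.2601) = 13.1696

13.1696 m^2


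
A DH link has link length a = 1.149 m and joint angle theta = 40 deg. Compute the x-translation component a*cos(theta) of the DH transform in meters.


a*cos(theta) = 1.149*cos(40 deg) = 0.8802

0.8802 m


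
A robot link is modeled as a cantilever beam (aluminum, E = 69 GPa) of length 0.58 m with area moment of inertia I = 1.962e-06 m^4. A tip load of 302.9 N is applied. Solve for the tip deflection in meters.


delta = F*L^3/(3*E*I) = 302.9*0.58^3/(3*6.900e+10*1.962e-06)
      = 59.0994248/406134 = 1.4552e-04

1.4552e-04 m


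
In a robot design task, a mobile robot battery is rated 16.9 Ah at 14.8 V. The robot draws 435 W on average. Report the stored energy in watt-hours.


E = capacity * V = 16.9*14.8 = 250.1200

250.1200 Wh


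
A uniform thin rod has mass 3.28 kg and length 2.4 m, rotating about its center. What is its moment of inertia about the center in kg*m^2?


I = (1/12)*m*L^2 = (1/12)*3.28*2.4^2 = 1.5744

1.5744 kg*m^2


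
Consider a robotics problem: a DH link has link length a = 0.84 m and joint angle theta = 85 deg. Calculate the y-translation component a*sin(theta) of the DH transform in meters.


a*sin(theta) = 0.84*sin(85 deg) = 0.8368

0.8368 m


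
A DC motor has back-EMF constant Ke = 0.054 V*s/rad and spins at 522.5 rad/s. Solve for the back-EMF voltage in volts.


V_emf = Ke * omega = 0.054*522.5 = 28.2150

28.2150 V


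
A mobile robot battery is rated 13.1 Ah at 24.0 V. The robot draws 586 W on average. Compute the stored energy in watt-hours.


E = capacity * V = 13.1*24.0 = 314.4000

314.4000 Wh


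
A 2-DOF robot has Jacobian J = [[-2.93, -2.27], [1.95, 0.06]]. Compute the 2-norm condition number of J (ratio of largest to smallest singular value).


JJ^T eigenvalues: trace(JJ^T) = 17.5439, det(JJ^T) = det(J)^2 = 18.06845049
s_max^2 = (17.5439 + sqrt(235.51462525))/2 = 16.44519288
s_min^2 = (17.5439 - sqrt(235.51462525))/2 = 1.09870712
kappa = s_max/s_min = sqrt(16.44519288/1.09870712) = 3.8688

3.8688


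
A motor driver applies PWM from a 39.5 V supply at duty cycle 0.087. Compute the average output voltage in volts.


V_avg = V_supply * D = 39.5*0.087 = 3.4365

3.4365 V


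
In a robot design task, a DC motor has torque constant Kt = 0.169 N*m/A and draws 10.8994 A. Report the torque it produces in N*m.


tau = Kt * I = 0.169*10.8994 = 1.8420

1.8420 N*m


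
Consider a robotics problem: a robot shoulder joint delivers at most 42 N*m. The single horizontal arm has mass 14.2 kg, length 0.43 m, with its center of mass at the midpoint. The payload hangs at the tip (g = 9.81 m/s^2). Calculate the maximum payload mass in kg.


tau_arm = m_arm*g*(L/2) = 14.2*9.81*0.43/2 = 29.9499 N*m
tau_payload = tau_max - tau_arm = 42 - 29.9499 = 12.0501
m_payload = tau_payload / (g*L) = 12.0501 / (9.81*0.43) = 2.8566

2.8566 kg


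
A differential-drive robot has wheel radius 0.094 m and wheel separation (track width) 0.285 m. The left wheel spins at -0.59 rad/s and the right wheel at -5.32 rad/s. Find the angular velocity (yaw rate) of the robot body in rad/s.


omega = r*(wR - wL)/L = 0.094*(-5.32 - (-0.59))/0.285 = -1.5601

-1.5601 rad/s


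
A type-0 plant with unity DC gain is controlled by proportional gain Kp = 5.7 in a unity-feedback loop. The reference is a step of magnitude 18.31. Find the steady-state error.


e_ss = R/(1 + Kp) = 18.31/(1 + 5.7) = 18.31/6.7000 = 2.7328

2.7328


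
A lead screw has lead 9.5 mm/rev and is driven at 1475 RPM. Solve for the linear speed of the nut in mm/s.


v = lead * (RPM/60) = 9.5*1475/60 = 233.5417

233.5417 mm/s


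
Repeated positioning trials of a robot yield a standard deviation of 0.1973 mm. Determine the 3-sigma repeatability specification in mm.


repeatability = 3*sigma = 3*0.1973 = 0.5919

0.5919 mm


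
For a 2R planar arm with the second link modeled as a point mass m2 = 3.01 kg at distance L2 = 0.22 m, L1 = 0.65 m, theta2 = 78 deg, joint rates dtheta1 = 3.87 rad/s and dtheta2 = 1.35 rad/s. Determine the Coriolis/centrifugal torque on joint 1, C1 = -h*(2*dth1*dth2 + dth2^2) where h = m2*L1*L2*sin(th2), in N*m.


h = m2*L1*L2*sin(th2) = 3.01*0.65*0.22*sin(78 deg) = 0.421024
C1 = -h*(2*3.87*1.35 + 1.35^2) = -0.421024*12.2715 = -5.1666

-5.1666 N*m


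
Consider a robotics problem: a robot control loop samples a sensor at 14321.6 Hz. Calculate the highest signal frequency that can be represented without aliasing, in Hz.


f_max = f_s/2 = 14321.6/2 = 7160.8000

7160.8000 Hz


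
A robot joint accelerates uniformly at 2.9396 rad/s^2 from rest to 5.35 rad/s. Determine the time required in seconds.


t = delta_omega / alpha = 5.35 / 2.9396 = 1.8200

1.8200 s


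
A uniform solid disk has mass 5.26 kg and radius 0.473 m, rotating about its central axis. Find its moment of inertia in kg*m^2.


I = (1/2)*m*R^2 = 0.5*5.26*0.473^2 = 0.5884

0.5884 kg*m^2


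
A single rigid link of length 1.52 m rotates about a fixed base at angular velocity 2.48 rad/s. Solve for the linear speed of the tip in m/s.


v = L*omega = 1.52 * 2.48 = 3.7696

3.7696 m/s


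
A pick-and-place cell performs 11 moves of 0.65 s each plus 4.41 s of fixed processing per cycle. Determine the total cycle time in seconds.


T = 11*0.65 + 4.41 = 11.5600

11.5600 s


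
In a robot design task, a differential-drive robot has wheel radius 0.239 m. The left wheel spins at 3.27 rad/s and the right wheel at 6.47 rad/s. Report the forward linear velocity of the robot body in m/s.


v = r*(wR + wL)/2 = 0.239*(6.47 + 3.27)/2 = 1.1639

1.1639 m/s


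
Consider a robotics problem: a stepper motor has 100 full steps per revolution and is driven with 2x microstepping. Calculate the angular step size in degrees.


step = 360/(100*2) = 360/200 = 1.8000

1.8000 degrees


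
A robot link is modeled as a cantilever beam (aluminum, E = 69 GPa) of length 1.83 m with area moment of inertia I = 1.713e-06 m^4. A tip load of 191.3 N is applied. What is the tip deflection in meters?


delta = F*L^3/(3*E*I) = 191.3*1.83^3/(3*6.900e+10*1.713e-06)
      = 1172.3795631/354591 = 0.0033

0.0033 m


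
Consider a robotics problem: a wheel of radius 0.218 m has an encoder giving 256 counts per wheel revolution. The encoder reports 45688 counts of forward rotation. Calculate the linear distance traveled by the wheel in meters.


revs = 45688/256 = 178.468750
d = revs * 2*pi*r = 178.468750 * 2*pi*0.218 = 244.4548

244.4548 m


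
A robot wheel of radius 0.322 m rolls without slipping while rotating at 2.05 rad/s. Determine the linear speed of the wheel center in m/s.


v = omega * r = 2.05 * 0.322 = 0.6601

0.6601 m/s


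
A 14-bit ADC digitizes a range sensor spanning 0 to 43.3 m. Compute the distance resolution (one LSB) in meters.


res = range / 2^n = 43.3/2^14 = 43.3/16384 = 0.0026

0.0026 m


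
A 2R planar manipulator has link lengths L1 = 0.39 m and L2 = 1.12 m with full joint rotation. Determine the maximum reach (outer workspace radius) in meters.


r_max = L1 + L2 = 0.39 + 1.12 = 1.5100

1.5100 m


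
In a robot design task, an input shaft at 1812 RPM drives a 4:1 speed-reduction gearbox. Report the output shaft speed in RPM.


omega_out = omega_in / N = 1812 / 4 = 453.0000

453.0000 RPM


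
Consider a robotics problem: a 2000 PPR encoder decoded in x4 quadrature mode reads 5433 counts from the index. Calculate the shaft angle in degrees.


angle = counts * 360 / (PPR*4) = 5433 * 360 / 8000 = 244.4850

244.4850 degrees


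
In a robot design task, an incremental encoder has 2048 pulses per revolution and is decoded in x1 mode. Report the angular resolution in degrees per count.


resolution = 360 / (PPR * 1) = 360 / 2048 = 0.1758

0.1758 degrees


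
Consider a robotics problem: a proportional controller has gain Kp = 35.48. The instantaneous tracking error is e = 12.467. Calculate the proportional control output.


u_P = Kp * e = 35.48 * 12.467 = 442.3292

442.3292


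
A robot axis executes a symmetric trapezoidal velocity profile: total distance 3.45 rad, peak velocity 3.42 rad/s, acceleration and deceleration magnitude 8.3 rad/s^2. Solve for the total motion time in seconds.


t_acc = v/a = 3.42/8.3 = 0.412048 s
d_acc = v^2/(2a) = 0.704602 rad (each ramp)
d_cruise = 3.45 - 2*0.704602 = 2.040796 rad
t_cruise = 2.040796/3.42 = 0.596724 s
t_total = 2*0.412048 + 0.596724 = 1.4208

1.4208 s


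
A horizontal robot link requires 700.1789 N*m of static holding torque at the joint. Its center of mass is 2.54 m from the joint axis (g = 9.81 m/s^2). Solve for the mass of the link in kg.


m = tau / (g*L) = 700.1789 / (9.81 * 2.54) = 28.1000

28.1000 kg


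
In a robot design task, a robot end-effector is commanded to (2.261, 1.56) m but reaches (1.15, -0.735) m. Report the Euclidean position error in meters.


dx = 1.15 - (2.261) = -1.1110, dy = -0.735 - (1.56) = -2.2950
err = sqrt(1.234321 + 5.267025) = 2.5498

2.5498 m


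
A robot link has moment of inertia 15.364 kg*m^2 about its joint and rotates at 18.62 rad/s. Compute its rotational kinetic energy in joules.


KE = (1/2)*I*omega^2 = 0.5*15.364*18.62^2 = 2663.3832

2663.3832 J


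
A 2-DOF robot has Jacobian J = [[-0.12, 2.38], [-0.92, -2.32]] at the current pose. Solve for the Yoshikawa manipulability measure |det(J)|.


det(J) = -0.12*-2.32 - (2.38)*(-0.92) = 2.4680
|det(J)| = 2.4680

2.4680


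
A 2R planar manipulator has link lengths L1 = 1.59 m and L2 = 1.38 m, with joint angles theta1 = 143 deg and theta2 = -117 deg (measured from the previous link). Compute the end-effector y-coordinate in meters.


y = L1*sin(th1) + L2*sin(th1+th2) = 1.59*sin(143 deg) + 1.38*sin(26 deg) = 1.5618

1.5618 m


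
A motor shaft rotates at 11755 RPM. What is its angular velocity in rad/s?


omega = 11755 * 2*pi/60 = 1230.9807

1230.9807 rad/s


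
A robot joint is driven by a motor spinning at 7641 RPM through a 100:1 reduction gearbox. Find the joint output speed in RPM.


omega_joint = omega_motor / N = 7641 / 100 = 76.4100

76.4100 RPM


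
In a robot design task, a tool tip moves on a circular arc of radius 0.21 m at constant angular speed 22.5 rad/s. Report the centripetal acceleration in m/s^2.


a_c = omega^2 * r = 22.5^2 * 0.21 = 106.3125

106.3125 m/s^2


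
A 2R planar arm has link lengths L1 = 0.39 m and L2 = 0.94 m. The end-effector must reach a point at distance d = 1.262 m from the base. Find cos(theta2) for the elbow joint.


cos(th2) = (d^2 - L1^2 - L2^2)/(2*L1*L2) = (1.262^2 - 0.39^2 - 0.94^2)/(2*0.39*0.94) = 0.7596

0.7596


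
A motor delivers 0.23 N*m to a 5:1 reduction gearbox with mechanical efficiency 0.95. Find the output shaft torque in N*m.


tau_out = tau_in * N * eta = 0.23 * 5 * 0.95 = 1.0925

1.0925 N*m


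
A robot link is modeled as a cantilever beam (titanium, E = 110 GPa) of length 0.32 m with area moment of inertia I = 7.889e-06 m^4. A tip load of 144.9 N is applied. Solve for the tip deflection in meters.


delta = F*L^3/(3*E*I) = 144.9*0.32^3/(3*1.100e+11*7.889e-06)
      = 4.7480832/2603370 = 1.8238e-06

1.8238e-06 m


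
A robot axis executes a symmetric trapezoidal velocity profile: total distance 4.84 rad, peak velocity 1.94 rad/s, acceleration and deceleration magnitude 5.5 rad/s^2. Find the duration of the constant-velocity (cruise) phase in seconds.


t_acc = v/a = 0.352727 s, d_acc = v^2/(2a) = 0.342145 rad each
d_cruise = 4.84 - 2*0.342145 = 4.155710 rad
t_cruise = d_cruise/v = 4.155710/1.94 = 2.1421

2.1421 s


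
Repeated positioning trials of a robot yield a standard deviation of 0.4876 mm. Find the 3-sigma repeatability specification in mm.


repeatability = 3*sigma = 3*0.4876 = 1.4628

1.4628 mm


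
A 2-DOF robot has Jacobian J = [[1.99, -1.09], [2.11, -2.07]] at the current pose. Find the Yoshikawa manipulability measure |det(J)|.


det(J) = 1.99*-2.07 - (-1.09)*(2.11) = -1.8194
|det(J)| = 1.8194

1.8194


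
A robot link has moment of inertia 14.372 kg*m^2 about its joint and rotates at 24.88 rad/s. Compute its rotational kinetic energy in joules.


KE = (1/2)*I*omega^2 = 0.5*14.372*24.88^2 = 4448.2375

4448.2375 J


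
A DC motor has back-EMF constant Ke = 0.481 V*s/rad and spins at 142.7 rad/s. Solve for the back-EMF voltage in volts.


V_emf = Ke * omega = 0.481*142.7 = 68.6387

68.6387 V


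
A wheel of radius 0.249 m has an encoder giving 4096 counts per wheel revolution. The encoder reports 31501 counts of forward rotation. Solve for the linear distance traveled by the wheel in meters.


revs = 31501/4096 = 7.690674
d = revs * 2*pi*r = 7.690674 * 2*pi*0.249 = 12.0322

12.0322 m


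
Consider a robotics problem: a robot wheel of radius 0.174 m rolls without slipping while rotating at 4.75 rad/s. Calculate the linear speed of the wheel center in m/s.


v = omega * r = 4.75 * 0.174 = 0.8265

0.8265 m/s


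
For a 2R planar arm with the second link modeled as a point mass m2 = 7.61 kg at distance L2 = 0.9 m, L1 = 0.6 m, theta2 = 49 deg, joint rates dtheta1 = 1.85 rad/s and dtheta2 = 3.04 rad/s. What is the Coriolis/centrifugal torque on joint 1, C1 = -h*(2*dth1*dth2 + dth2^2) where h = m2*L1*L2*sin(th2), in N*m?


h = m2*L1*L2*sin(th2) = 7.61*0.6*0.9*sin(49 deg) = 3.101404
C1 = -h*(2*1.85*3.04 + 3.04^2) = -3.101404*20.4896 = -63.5465

-63.5465 N*m


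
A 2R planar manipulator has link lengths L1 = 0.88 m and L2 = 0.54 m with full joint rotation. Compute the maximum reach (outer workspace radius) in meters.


r_max = L1 + L2 = 0.88 + 0.54 = 1.4200

1.4200 m


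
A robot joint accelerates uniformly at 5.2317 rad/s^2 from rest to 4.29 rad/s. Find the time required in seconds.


t = delta_omega / alpha = 4.29 / 5.2317 = 0.8200

0.8200 s


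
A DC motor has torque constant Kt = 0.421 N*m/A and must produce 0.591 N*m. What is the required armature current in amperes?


I = tau / Kt = 0.591/0.421 = 1.4038

1.4038 A


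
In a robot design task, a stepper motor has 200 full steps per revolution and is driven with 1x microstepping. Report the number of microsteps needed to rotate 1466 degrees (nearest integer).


step_size = 360/(200*1) = 360/200 = 1.800000 deg
n = 1466/(360/200) = 1466*200/360 = 814.4444 -> 814

814 steps


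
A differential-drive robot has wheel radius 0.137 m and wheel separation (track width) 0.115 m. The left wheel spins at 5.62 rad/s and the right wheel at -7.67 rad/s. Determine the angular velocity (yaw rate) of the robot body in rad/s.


omega = r*(wR - wL)/L = 0.137*(-7.67 - (5.62))/0.115 = -15.8324

-15.8324 rad/s


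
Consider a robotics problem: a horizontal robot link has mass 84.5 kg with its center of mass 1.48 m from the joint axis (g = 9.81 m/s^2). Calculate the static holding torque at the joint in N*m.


tau = m*g*L = 84.5 * 9.81 * 1.48 = 1226.8386

1226.8386 N*m


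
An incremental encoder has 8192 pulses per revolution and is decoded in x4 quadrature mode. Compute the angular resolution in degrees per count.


resolution = 360 / (PPR * 4) = 360 / 32768 = 0.0110

0.0110 degrees


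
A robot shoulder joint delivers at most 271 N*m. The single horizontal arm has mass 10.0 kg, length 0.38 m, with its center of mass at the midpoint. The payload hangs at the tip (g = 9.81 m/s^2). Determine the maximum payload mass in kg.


tau_arm = m_arm*g*(L/2) = 10.0*9.81*0.38/2 = 18.6390 N*m
tau_payload = tau_max - tau_arm = 271 - 18.6390 = 252.3610
m_payload = tau_payload / (g*L) = 252.3610 / (9.81*0.38) = 67.6970

67.6970 kg


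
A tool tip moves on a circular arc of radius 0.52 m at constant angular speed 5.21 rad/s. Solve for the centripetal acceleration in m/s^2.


a_c = omega^2 * r = 5.21^2 * 0.52 = 14.1149

14.1149 m/s^2


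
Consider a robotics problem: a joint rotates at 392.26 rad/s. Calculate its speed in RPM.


RPM = 392.26 * 60/(2*pi) = 3745.8071

3745.8071 RPM


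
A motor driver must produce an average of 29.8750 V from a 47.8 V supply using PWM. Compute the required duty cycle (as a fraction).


D = V_avg/V_supply = 29.8750/47.8 = 0.6250

0.6250


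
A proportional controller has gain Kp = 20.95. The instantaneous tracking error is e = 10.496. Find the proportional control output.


u_P = Kp * e = 20.95 * 10.496 = 219.8912

219.8912


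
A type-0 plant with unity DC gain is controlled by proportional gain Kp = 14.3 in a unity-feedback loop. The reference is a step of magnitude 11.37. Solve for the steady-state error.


e_ss = R/(1 + Kp) = 11.37/(1 + 14.3) = 11.37/15.3000 = 0.7431

0.7431


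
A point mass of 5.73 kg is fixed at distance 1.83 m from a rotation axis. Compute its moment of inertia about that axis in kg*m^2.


I = m*r^2 = 5.73*1.83^2 = 19.1892

19.1892 kg*m^2


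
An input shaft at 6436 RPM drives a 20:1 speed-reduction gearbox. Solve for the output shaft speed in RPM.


omega_out = omega_in / N = 6436 / 20 = 321.8000

321.8000 RPM


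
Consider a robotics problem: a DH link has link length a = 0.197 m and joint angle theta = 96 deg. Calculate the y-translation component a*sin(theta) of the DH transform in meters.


a*sin(theta) = 0.197*sin(96 deg) = 0.1959

0.1959 m


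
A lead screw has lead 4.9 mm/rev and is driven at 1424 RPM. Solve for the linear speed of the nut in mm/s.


v = lead * (RPM/60) = 4.9*1424/60 = 116.2933

116.2933 mm/s


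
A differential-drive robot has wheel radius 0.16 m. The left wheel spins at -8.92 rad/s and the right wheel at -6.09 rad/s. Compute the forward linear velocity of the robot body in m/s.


v = r*(wR + wL)/2 = 0.16*(-6.09 + -8.92)/2 = -1.2008

-1.2008 m/s


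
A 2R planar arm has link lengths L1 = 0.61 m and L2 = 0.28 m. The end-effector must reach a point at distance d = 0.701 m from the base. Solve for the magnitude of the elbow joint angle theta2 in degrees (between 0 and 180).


cos(th2) = (d^2 - L1^2 - L2^2)/(2*L1*L2) = (0.701^2 - 0.61^2 - 0.28^2)/(2*0.61*0.28) = 0.11973361
th2 = acos(0.11973361) = 83.1233 deg

83.1233 degrees


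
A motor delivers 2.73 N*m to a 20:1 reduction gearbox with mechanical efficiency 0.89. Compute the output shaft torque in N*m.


tau_out = tau_in * N * eta = 2.73 * 20 * 0.89 = 48.5940

48.5940 N*m


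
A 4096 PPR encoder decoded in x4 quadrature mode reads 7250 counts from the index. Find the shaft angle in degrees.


angle = counts * 360 / (PPR*4) = 7250 * 360 / 16384 = 159.3018

159.3018 degrees


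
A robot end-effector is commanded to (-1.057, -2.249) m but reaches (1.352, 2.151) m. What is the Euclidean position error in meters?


dx = 1.352 - (-1.057) = 2.4090, dy = 2.151 - (-2.249) = 4.4000
err = sqrt(5.803281 + 19.360000) = 5.0163

5.0163 m


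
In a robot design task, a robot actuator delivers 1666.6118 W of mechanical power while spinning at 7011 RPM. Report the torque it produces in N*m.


omega = 7011 * 2*pi/60 = 734.190203 rad/s
tau = P / omega = 1666.6118 / 734.190203 = 2.2700

2.2700 N*m


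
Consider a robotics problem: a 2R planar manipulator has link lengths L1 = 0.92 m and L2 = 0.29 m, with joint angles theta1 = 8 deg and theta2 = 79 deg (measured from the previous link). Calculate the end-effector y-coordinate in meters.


y = L1*sin(th1) + L2*sin(th1+th2) = 0.92*sin(8 deg) + 0.29*sin(87 deg) = 0.4176

0.4176 m


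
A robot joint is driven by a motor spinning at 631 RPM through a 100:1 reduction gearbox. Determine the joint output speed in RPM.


omega_joint = omega_motor / N = 631 / 100 = 6.3100

6.3100 RPM


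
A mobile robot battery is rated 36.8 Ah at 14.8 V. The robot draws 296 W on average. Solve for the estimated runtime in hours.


E = 36.8*14.8 = 544.6400 Wh
t = E/P = 544.6400/296 = 1.8400

1.8400 hours


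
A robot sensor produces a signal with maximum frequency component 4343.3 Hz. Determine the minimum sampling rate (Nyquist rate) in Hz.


f_s,min = 2*f_max = 2*4343.3 = 8686.6000

8686.6000 Hz


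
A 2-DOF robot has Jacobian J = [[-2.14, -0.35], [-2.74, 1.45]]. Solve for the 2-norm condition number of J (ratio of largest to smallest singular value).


JJ^T eigenvalues: trace(JJ^T) = 14.3122, det(JJ^T) = det(J)^2 = 16.49984400
s_max^2 = (14.3122 + sqrt(138.83969284))/2 = 13.04761281
s_min^2 = (14.3122 - sqrt(138.83969284))/2 = 1.26458719
kappa = s_max/s_min = sqrt(13.04761281/1.26458719) = 3.2121

3.2121


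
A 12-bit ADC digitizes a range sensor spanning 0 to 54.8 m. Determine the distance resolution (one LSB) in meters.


res = range / 2^n = 54.8/2^12 = 54.8/4096 = 0.0134

0.0134 m


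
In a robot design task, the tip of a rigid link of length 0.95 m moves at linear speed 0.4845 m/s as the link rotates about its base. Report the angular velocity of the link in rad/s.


omega = v / L = 0.4845 / 0.95 = 0.5100

0.5100 rad/s
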